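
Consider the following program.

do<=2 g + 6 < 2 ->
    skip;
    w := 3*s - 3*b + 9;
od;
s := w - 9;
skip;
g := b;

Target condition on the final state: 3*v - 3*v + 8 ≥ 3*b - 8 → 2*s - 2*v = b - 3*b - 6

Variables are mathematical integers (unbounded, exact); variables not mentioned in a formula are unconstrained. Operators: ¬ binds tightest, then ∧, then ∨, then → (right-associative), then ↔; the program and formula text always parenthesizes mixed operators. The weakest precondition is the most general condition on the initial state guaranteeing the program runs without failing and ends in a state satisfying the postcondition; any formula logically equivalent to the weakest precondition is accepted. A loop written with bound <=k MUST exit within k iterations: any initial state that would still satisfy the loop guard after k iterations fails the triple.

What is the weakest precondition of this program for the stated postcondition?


Working backward. After the program, the postcondition 3*v - 3*v + 8 ≥ 3*b - 8 → 2*s - 2*v = b - 3*b - 6 must hold; in canonical form it is 3*b ≤ 16 → 2*b + 2*s = 2*v - 6.
Before g := b: 3*b ≤ 16 → 2*b + 2*s = 2*v - 6
Before skip: 3*b ≤ 16 → 2*b + 2*s = 2*v - 6
Before s := w - 9: 3*b ≤ 16 → 2*b + 2*w = 2*v + 12
Before the loop (bound <=2), unroll the exhaustion recursion (WP_0 = exit-now case; WP_j = one more guarded iteration, up to j = 2):
  WP_0: (¬(g < -4)) ∧ (3*b ≤ 16 → 2*b + 2*w = 2*v + 12)
  WP_1: (g < -4 → ((¬(g < -4)) ∧ (3*b ≤ 16 → 6*s = 4*b + 2*v - 6))) ∧ ((¬(g < -4)) → (3*b ≤ 16 → 2*b + 2*w = 2*v + 12))
  WP_2: (g < -4 → ((g < -4 → ((¬(g < -4)) ∧ (3*b ≤ 16 → 6*s = 4*b + 2*v - 6))) ∧ ((¬(g < -4)) → (3*b ≤ 16 → 6*s = 4*b + 2*v - 6)))) ∧ ((¬(g < -4)) → (3*b ≤ 16 → 2*b + 2*w = 2*v + 12))
So before the loop: (g < -4 → ((g < -4 → ((¬(g < -4)) ∧ (3*b ≤ 16 → 6*s = 4*b + 2*v - 6))) ∧ ((¬(g < -4)) → (3*b ≤ 16 → 6*s = 4*b + 2*v - 6)))) ∧ ((¬(g < -4)) → (3*b ≤ 16 → 2*b + 2*w = 2*v + 12))
Answer: WP = (g < -4 → ((g < -4 → ((¬(g < -4)) ∧ (3*b ≤ 16 → 6*s = 4*b + 2*v - 6))) ∧ ((¬(g < -4)) → (3*b ≤ 16 → 6*s = 4*b + 2*v - 6)))) ∧ ((¬(g < -4)) → (3*b ≤ 16 → 2*b + 2*w = 2*v + 12))


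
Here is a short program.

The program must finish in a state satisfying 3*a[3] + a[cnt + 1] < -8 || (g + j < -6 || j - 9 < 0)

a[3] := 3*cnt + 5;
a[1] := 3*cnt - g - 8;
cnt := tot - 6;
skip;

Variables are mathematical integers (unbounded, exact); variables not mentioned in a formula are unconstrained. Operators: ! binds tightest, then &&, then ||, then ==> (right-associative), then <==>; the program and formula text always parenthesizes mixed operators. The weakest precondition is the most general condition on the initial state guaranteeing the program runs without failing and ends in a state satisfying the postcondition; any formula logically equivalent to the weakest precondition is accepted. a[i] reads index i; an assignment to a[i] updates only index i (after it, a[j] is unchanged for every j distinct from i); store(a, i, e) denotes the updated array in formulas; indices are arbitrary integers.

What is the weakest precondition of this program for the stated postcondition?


Working backward. After the program, the postcondition 3*a[3] + a[cnt + 1] < -8 || (g + j < -6 || j - 9 < 0) must hold; in canonical form it is a[cnt + 1] + 3*a[3] < -8 || g + j < -6 || j < 9.
Before skip: a[cnt + 1] + 3*a[3] < -8 || g + j < -6 || j < 9
Before cnt := tot - 6: 3*a[3] + a[tot - 5] < -8 || g + j < -6 || j < 9
Before a[1] := 3*cnt - g - 8: 3*a[3] + store(a, 1, 3*cnt - g - 8)[tot - 5] < -8 || g + j < -6 || j < 9
Before a[3] := 3*cnt + 5: store(store(a, 3, 3*cnt + 5), 1, 3*cnt - g - 8)[tot - 5] + 9*cnt < -23 || g + j < -6 || j < 9
Answer: WP = store(store(a, 3, 3*cnt + 5), 1, 3*cnt - g - 8)[tot - 5] + 9*cnt < -23 || g + j < -6 || j < 9


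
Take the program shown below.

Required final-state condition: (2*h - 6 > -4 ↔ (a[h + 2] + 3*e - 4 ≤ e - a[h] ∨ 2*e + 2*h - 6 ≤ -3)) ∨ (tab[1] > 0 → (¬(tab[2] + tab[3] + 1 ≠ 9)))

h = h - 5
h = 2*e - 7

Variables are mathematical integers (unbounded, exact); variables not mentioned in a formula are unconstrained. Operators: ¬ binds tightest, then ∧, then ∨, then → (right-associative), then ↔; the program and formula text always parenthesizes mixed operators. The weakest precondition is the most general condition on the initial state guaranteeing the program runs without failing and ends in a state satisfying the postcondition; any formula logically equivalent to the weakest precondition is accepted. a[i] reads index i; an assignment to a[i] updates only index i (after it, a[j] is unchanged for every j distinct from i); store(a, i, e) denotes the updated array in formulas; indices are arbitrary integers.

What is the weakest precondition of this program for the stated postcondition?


Working backward. After the program, the postcondition (2*h - 6 > -4 ↔ (a[h + 2] + 3*e - 4 ≤ e - a[h] ∨ 2*e + 2*h - 6 ≤ -3)) ∨ (tab[1] > 0 → (¬(tab[2] + tab[3] + 1 ≠ 9))) must hold; in canonical form it is (2*h > 2 ↔ (a[h + 2] + a[h] + 2*e ≤ 4 ∨ 2*e + 2*h ≤ 3)) ∨ (tab[1] > 0 → (¬(tab[2] + tab[3] ≠ 8))).
Before h := 2*e - 7: (4*e > 16 ↔ (a[2*e - 5] + a[2*e - 7] + 2*e ≤ 4 ∨ 6*e ≤ 17)) ∨ (tab[1] > 0 → (¬(tab[2] + tab[3] ≠ 8)))
Before h := h - 5: (4*e > 16 ↔ (a[2*e - 5] + a[2*e - 7] + 2*e ≤ 4 ∨ 6*e ≤ 17)) ∨ (tab[1] > 0 → (¬(tab[2] + tab[3] ≠ 8)))
Answer: WP = (4*e > 16 ↔ (a[2*e - 5] + a[2*e - 7] + 2*e ≤ 4 ∨ 6*e ≤ 17)) ∨ (tab[1] > 0 → (¬(tab[2] + tab[3] ≠ 8)))


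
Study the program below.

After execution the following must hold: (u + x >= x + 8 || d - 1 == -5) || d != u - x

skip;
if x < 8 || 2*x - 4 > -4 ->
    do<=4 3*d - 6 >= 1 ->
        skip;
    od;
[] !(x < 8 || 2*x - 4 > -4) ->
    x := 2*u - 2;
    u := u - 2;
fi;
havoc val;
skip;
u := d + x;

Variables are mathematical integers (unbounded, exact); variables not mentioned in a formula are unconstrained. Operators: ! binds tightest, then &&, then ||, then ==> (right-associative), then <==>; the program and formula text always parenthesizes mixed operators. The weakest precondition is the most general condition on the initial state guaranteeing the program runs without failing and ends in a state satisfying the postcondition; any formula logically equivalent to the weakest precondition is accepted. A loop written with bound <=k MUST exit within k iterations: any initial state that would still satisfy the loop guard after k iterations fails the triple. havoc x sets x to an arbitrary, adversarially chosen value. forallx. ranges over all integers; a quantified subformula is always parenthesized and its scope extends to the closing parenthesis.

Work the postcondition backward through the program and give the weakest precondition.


Working backward. After the program, the postcondition (u + x >= x + 8 || d - 1 == -5) || d != u - x must hold; in canonical form it is u >= 8 || d == -4 || d + x != u.
Before u := d + x: d + x >= 8 || d == -4
Before skip: d + x >= 8 || d == -4
Before havoc val: d + x >= 8 || d == -4
Then branch requires (3*d >= 7 ==> ((3*d >= 7 ==> ((3*d >= 7 ==> ((3*d >= 7 ==> ((!(3*d >= 7)) && (d + x >= 8 || d == -4))) && ((!(3*d >= 7)) ==> (d + x >= 8 || d == -4)))) && ((!(3*d >= 7)) ==> (d + x >= 8 || d == -4)))) && ((!(3*d >= 7)) ==> (d + x >= 8 || d == -4)))) && ((!(3*d >= 7)) ==> (d + x >= 8 || d == -4)); else branch requires d + 2*u >= 10 || d == -4.
Before the if: ((x < 8 || 2*x > 0) ==> ((3*d >= 7 ==> ((3*d >= 7 ==> ((3*d >= 7 ==> ((3*d >= 7 ==> ((!(3*d >= 7)) && (d + x >= 8 || d == -4))) && ((!(3*d >= 7)) ==> (d + x >= 8 || d == -4)))) && ((!(3*d >= 7)) ==> (d + x >= 8 || d == -4)))) && ((!(3*d >= 7)) ==> (d + x >= 8 || d == -4)))) && ((!(3*d >= 7)) ==> (d + x >= 8 || d == -4)))) && ((!(x < 8 || 2*x > 0)) ==> (d + 2*u >= 10 || d == -4))
Before skip: ((x < 8 || 2*x > 0) ==> ((3*d >= 7 ==> ((3*d >= 7 ==> ((3*d >= 7 ==> ((3*d >= 7 ==> ((!(3*d >= 7)) && (d + x >= 8 || d == -4))) && ((!(3*d >= 7)) ==> (d + x >= 8 || d == -4)))) && ((!(3*d >= 7)) ==> (d + x >= 8 || d == -4)))) && ((!(3*d >= 7)) ==> (d + x >= 8 || d == -4)))) && ((!(3*d >= 7)) ==> (d + x >= 8 || d == -4)))) && ((!(x < 8 || 2*x > 0)) ==> (d + 2*u >= 10 || d == -4))
Answer: WP = ((x < 8 || 2*x > 0) ==> ((3*d >= 7 ==> ((3*d >= 7 ==> ((3*d >= 7 ==> ((3*d >= 7 ==> ((!(3*d >= 7)) && (d + x >= 8 || d == -4))) && ((!(3*d >= 7)) ==> (d + x >= 8 || d == -4)))) && ((!(3*d >= 7)) ==> (d + x >= 8 || d == -4)))) && ((!(3*d >= 7)) ==> (d + x >= 8 || d == -4)))) && ((!(3*d >= 7)) ==> (d + x >= 8 || d == -4)))) && ((!(x < 8 || 2*x > 0)) ==> (d + 2*u >= 10 || d == -4))


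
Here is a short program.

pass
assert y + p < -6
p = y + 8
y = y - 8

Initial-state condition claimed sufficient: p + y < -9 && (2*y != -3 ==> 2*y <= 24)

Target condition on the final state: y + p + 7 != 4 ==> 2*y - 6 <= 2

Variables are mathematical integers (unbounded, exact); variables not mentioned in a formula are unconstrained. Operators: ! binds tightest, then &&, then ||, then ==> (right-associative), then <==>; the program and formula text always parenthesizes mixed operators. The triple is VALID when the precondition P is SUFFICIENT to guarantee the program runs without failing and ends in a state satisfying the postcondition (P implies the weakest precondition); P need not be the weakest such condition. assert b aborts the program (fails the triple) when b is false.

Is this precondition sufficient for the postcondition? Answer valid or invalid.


Working backward. After the program, the postcondition y + p + 7 != 4 ==> 2*y - 6 <= 2 must hold; in canonical form it is p + y != -3 ==> 2*y <= 8.
Before y := y - 8: p + y != 5 ==> 2*y <= 24
Before p := y + 8: 2*y != -3 ==> 2*y <= 24
Before assert y + p < -6: p + y < -6 && (2*y != -3 ==> 2*y <= 24)
Before skip: p + y < -6 && (2*y != -3 ==> 2*y <= 24)
The weakest precondition is p + y < -6 && (2*y != -3 ==> 2*y <= 24).
Check whether p + y < -9 && (2*y != -3 ==> 2*y <= 24) implies it.
Every state satisfying the precondition satisfies the weakest precondition: the implication holds.
Answer: valid


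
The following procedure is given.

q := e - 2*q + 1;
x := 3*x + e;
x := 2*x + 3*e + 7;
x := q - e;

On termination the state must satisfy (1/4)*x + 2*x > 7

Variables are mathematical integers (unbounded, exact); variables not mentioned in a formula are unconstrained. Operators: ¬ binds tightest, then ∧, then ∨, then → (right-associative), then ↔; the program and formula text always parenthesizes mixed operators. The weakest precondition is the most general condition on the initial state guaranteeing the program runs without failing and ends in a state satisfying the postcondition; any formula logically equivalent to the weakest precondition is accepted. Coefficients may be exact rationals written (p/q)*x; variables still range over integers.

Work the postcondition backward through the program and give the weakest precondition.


Working backward. After the program, the postcondition (1/4)*x + 2*x > 7 must hold; in canonical form it is (9/4)*x > 7.
Before x := q - e: (9/4)*q > (9/4)*e + 7
Before x := 2*x + 3*e + 7: (9/4)*q > (9/4)*e + 7
Before x := 3*x + e: (9/4)*q > (9/4)*e + 7
Before q := e - 2*q + 1: (9/2)*q < -19/4
Answer: WP = (9/2)*q < -19/4


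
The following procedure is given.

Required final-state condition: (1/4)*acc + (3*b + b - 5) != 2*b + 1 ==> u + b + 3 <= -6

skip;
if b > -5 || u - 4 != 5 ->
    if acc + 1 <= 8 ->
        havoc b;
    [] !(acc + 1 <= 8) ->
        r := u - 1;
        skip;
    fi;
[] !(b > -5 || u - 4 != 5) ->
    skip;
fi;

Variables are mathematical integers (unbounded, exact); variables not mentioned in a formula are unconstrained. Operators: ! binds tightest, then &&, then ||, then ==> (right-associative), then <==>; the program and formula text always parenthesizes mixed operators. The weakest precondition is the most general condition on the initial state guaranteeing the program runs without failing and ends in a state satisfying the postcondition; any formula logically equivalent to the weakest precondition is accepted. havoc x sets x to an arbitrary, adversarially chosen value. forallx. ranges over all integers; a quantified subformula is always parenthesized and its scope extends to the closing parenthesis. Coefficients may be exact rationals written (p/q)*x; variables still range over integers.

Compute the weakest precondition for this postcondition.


Working backward. After the program, the postcondition (1/4)*acc + (3*b + b - 5) != 2*b + 1 ==> u + b + 3 <= -6 must hold; in canonical form it is (1/4)*acc + 2*b != 6 ==> b + u <= -9.
Then branch requires (acc <= 7 ==> (forall b_1. ((1/4)*acc + 2*b_1 != 6 ==> b_1 + u <= -9))) && ((!(acc <= 7)) ==> ((1/4)*acc + 2*b != 6 ==> b + u <= -9)); else branch requires (1/4)*acc + 2*b != 6 ==> b + u <= -9.
Before the if: ((b > -5 || u != 9) ==> ((acc <= 7 ==> (forall b_1. ((1/4)*acc + 2*b_1 != 6 ==> b_1 + u <= -9))) && ((!(acc <= 7)) ==> ((1/4)*acc + 2*b != 6 ==> b + u <= -9)))) && ((!(b > -5 || u != 9)) ==> ((1/4)*acc + 2*b != 6 ==> b + u <= -9))
Before skip: ((b > -5 || u != 9) ==> ((acc <= 7 ==> (forall b_1. ((1/4)*acc + 2*b_1 != 6 ==> b_1 + u <= -9))) && ((!(acc <= 7)) ==> ((1/4)*acc + 2*b != 6 ==> b + u <= -9)))) && ((!(b > -5 || u != 9)) ==> ((1/4)*acc + 2*b != 6 ==> b + u <= -9))
Answer: WP = ((b > -5 || u != 9) ==> ((acc <= 7 ==> (forall b_1. ((1/4)*acc + 2*b_1 != 6 ==> b_1 + u <= -9))) && ((!(acc <= 7)) ==> ((1/4)*acc + 2*b != 6 ==> b + u <= -9)))) && ((!(b > -5 || u != 9)) ==> ((1/4)*acc + 2*b != 6 ==> b + u <= -9))


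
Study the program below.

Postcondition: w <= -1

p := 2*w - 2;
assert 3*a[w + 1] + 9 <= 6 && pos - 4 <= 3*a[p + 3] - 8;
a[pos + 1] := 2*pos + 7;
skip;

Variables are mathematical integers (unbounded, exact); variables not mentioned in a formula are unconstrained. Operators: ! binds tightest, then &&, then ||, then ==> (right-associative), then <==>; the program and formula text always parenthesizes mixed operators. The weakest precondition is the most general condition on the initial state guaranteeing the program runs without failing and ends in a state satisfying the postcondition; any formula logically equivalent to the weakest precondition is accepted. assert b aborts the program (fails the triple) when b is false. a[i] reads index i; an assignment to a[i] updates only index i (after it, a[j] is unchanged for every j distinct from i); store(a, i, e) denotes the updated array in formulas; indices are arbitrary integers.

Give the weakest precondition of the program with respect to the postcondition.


Working backward. After the program, w <= -1 must hold.
Before skip: w <= -1
Before a[pos + 1] := 2*pos + 7: w <= -1
Before assert 3*a[w + 1] + 9 <= 6 && pos - 4 <= 3*a[p + 3] - 8: 3*a[w + 1] <= -3 && pos <= 3*a[p + 3] - 4 && w <= -1
Before p := 2*w - 2: 3*a[w + 1] <= -3 && pos <= 3*a[2*w + 1] - 4 && w <= -1
Answer: WP = 3*a[w + 1] <= -3 && pos <= 3*a[2*w + 1] - 4 && w <= -1


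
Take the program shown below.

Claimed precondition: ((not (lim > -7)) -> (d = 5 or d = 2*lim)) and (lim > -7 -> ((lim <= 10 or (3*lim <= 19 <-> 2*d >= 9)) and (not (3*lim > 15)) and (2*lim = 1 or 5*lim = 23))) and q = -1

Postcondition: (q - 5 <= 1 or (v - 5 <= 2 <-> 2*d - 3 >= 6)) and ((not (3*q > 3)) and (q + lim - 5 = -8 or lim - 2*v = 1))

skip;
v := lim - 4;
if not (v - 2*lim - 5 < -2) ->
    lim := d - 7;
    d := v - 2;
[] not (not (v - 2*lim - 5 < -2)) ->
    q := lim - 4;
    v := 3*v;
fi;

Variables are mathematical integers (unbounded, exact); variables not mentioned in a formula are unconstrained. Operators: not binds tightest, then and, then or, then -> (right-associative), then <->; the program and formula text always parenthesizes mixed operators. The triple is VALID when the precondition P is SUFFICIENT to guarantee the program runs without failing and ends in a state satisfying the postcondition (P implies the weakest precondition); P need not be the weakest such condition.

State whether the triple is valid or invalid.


Working backward. After the program, the postcondition (q - 5 <= 1 or (v - 5 <= 2 <-> 2*d - 3 >= 6)) and ((not (3*q > 3)) and (q + lim - 5 = -8 or lim - 2*v = 1)) must hold; in canonical form it is (q <= 6 or (v <= 7 <-> 2*d >= 9)) and (not (3*q > 3)) and (lim + q = -3 or lim = 2*v + 1).
Then branch requires (q <= 6 or (v <= 7 <-> 2*v >= 13)) and (not (3*q > 3)) and (d + q = 4 or d = 2*v + 8); else branch requires (lim <= 10 or (3*v <= 7 <-> 2*d >= 9)) and (not (3*lim > 15)) and (2*lim = 1 or lim = 6*v + 1).
Before the if: ((not (v < 2*lim + 3)) -> ((q <= 6 or (v <= 7 <-> 2*v >= 13)) and (not (3*q > 3)) and (d + q = 4 or d = 2*v + 8))) and (v < 2*lim + 3 -> ((lim <= 10 or (3*v <= 7 <-> 2*d >= 9)) and (not (3*lim > 15)) and (2*lim = 1 or lim = 6*v + 1)))
Before v := lim - 4: ((not (lim > -7)) -> ((q <= 6 or (lim <= 11 <-> 2*lim >= 21)) and (not (3*q > 3)) and (d + q = 4 or d = 2*lim))) and (lim > -7 -> ((lim <= 10 or (3*lim <= 19 <-> 2*d >= 9)) and (not (3*lim > 15)) and (2*lim = 1 or 5*lim = 23)))
Before skip: ((not (lim > -7)) -> ((q <= 6 or (lim <= 11 <-> 2*lim >= 21)) and (not (3*q > 3)) and (d + q = 4 or d = 2*lim))) and (lim > -7 -> ((lim <= 10 or (3*lim <= 19 <-> 2*d >= 9)) and (not (3*lim > 15)) and (2*lim = 1 or 5*lim = 23)))
The weakest precondition is ((not (lim > -7)) -> ((q <= 6 or (lim <= 11 <-> 2*lim >= 21)) and (not (3*q > 3)) and (d + q = 4 or d = 2*lim))) and (lim > -7 -> ((lim <= 10 or (3*lim <= 19 <-> 2*d >= 9)) and (not (3*lim > 15)) and (2*lim = 1 or 5*lim = 23))).
Check whether ((not (lim > -7)) -> (d = 5 or d = 2*lim)) and (lim > -7 -> ((lim <= 10 or (3*lim <= 19 <-> 2*d >= 9)) and (not (3*lim > 15)) and (2*lim = 1 or 5*lim = 23))) and q = -1 implies it.
Every state satisfying the precondition satisfies the weakest precondition: the implication holds.
Answer: valid


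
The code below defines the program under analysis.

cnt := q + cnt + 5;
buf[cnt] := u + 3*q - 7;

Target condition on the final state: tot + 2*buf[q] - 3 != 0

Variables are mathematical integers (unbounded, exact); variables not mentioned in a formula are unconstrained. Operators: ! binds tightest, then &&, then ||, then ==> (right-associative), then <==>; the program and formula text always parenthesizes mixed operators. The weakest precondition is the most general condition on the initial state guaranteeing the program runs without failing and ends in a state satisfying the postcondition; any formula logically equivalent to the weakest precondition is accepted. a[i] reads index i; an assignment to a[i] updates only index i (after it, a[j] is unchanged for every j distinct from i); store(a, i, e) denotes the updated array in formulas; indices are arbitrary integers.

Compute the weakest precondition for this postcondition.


Working backward. After the program, the postcondition tot + 2*buf[q] - 3 != 0 must hold; in canonical form it is 2*buf[q] + tot != 3.
Before buf[cnt] := u + 3*q - 7: 2*store(buf, cnt, 3*q + u - 7)[q] + tot != 3
Before cnt := q + cnt + 5: 2*store(buf, cnt + q + 5, 3*q + u - 7)[q] + tot != 3
Answer: WP = 2*store(buf, cnt + q + 5, 3*q + u - 7)[q] + tot != 3


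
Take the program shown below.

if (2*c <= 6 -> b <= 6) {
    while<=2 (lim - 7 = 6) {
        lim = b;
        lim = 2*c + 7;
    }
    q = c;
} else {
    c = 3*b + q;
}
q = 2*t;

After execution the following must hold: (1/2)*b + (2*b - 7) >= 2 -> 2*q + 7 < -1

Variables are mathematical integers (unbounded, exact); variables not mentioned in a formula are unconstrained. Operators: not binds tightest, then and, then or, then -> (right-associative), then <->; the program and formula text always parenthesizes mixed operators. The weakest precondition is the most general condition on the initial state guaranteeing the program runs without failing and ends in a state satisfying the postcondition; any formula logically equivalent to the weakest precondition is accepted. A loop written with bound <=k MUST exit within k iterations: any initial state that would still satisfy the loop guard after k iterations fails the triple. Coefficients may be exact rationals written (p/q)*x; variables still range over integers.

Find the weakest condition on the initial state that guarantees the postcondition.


Working backward. After the program, the postcondition (1/2)*b + (2*b - 7) >= 2 -> 2*q + 7 < -1 must hold; in canonical form it is (5/2)*b >= 9 -> 2*q < -8.
Before q := 2*t: (5/2)*b >= 9 -> 4*t < -8
Then branch requires (lim = 13 -> ((2*c = 6 -> ((not (2*c = 6)) and ((5/2)*b >= 9 -> 4*t < -8))) and ((not (2*c = 6)) -> ((5/2)*b >= 9 -> 4*t < -8)))) and ((not (lim = 13)) -> ((5/2)*b >= 9 -> 4*t < -8)); else branch requires (5/2)*b >= 9 -> 4*t < -8.
Before the if: ((2*c <= 6 -> b <= 6) -> ((lim = 13 -> ((2*c = 6 -> ((not (2*c = 6)) and ((5/2)*b >= 9 -> 4*t < -8))) and ((not (2*c = 6)) -> ((5/2)*b >= 9 -> 4*t < -8)))) and ((not (lim = 13)) -> ((5/2)*b >= 9 -> 4*t < -8)))) and ((not (2*c <= 6 -> b <= 6)) -> ((5/2)*b >= 9 -> 4*t < -8))
Answer: WP = ((2*c <= 6 -> b <= 6) -> ((lim = 13 -> ((2*c = 6 -> ((not (2*c = 6)) and ((5/2)*b >= 9 -> 4*t < -8))) and ((not (2*c = 6)) -> ((5/2)*b >= 9 -> 4*t < -8)))) and ((not (lim = 13)) -> ((5/2)*b >= 9 -> 4*t < -8)))) and ((not (2*c <= 6 -> b <= 6)) -> ((5/2)*b >= 9 -> 4*t < -8))


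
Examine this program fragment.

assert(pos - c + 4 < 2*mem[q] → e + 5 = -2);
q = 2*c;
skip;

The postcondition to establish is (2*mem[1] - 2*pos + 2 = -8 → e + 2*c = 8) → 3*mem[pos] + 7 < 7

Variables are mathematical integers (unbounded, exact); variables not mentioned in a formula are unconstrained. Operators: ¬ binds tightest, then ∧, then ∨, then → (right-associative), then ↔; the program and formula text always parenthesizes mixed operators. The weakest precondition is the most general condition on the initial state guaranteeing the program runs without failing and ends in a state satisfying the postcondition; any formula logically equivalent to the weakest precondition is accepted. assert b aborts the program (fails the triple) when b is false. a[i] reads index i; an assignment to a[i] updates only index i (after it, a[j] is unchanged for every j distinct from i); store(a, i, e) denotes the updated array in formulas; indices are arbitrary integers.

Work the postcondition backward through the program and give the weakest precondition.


Working backward. After the program, the postcondition (2*mem[1] - 2*pos + 2 = -8 → e + 2*c = 8) → 3*mem[pos] + 7 < 7 must hold; in canonical form it is (2*mem[1] = 2*pos - 10 → 2*c + e = 8) → 3*mem[pos] < 0.
Before skip: (2*mem[1] = 2*pos - 10 → 2*c + e = 8) → 3*mem[pos] < 0
Before q := 2*c: (2*mem[1] = 2*pos - 10 → 2*c + e = 8) → 3*mem[pos] < 0
Before assert pos - c + 4 < 2*mem[q] → e + 5 = -2: (pos < 2*mem[q] + c - 4 → e = -7) ∧ ((2*mem[1] = 2*pos - 10 → 2*c + e = 8) → 3*mem[pos] < 0)
Answer: WP = (pos < 2*mem[q] + c - 4 → e = -7) ∧ ((2*mem[1] = 2*pos - 10 → 2*c + e = 8) → 3*mem[pos] < 0)


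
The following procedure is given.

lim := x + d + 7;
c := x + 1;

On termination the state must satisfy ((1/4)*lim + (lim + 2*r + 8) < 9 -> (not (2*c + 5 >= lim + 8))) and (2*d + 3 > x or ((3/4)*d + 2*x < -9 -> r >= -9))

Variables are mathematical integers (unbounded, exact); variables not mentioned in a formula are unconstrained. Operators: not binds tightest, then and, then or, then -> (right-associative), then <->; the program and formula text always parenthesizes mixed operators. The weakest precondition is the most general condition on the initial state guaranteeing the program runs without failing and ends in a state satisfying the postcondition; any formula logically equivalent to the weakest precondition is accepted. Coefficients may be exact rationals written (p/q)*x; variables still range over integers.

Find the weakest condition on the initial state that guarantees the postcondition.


Working backward. After the program, the postcondition ((1/4)*lim + (lim + 2*r + 8) < 9 -> (not (2*c + 5 >= lim + 8))) and (2*d + 3 > x or ((3/4)*d + 2*x < -9 -> r >= -9)) must hold; in canonical form it is ((5/4)*lim + 2*r < 1 -> (not (2*c >= lim + 3))) and (2*d > x - 3 or ((3/4)*d + 2*x < -9 -> r >= -9)).
Before c := x + 1: ((5/4)*lim + 2*r < 1 -> (not (2*x >= lim + 1))) and (2*d > x - 3 or ((3/4)*d + 2*x < -9 -> r >= -9))
Before lim := x + d + 7: ((5/4)*d + 2*r + (5/4)*x < -31/4 -> (not (x >= d + 8))) and (2*d > x - 3 or ((3/4)*d + 2*x < -9 -> r >= -9))
Answer: WP = ((5/4)*d + 2*r + (5/4)*x < -31/4 -> (not (x >= d + 8))) and (2*d > x - 3 or ((3/4)*d + 2*x < -9 -> r >= -9))


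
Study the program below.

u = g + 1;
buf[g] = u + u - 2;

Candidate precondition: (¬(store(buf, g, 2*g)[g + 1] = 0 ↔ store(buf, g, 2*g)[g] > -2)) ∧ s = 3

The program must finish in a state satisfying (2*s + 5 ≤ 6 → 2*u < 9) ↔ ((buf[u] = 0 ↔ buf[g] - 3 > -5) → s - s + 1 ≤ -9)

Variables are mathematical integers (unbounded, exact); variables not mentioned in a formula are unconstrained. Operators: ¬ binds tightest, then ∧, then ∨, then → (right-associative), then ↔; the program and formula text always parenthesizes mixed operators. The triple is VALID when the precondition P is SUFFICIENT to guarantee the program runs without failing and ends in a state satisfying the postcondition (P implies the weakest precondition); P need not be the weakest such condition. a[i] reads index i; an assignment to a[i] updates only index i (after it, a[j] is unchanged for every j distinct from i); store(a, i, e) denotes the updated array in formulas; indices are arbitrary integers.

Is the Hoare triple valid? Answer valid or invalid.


Working backward. After the program, the postcondition (2*s + 5 ≤ 6 → 2*u < 9) ↔ ((buf[u] = 0 ↔ buf[g] - 3 > -5) → s - s + 1 ≤ -9) must hold; in canonical form it is (2*s ≤ 1 → 2*u < 9) ↔ (¬(buf[u] = 0 ↔ buf[g] > -2)).
Before buf[g] := u + u - 2: (2*s ≤ 1 → 2*u < 9) ↔ (¬(store(buf, g, 2*u - 2)[u] = 0 ↔ store(buf, g, 2*u - 2)[g] > -2))
Before u := g + 1: (2*s ≤ 1 → 2*g < 7) ↔ (¬(store(buf, g, 2*g)[g + 1] = 0 ↔ store(buf, g, 2*g)[g] > -2))
The weakest precondition is (2*s ≤ 1 → 2*g < 7) ↔ (¬(store(buf, g, 2*g)[g + 1] = 0 ↔ store(buf, g, 2*g)[g] > -2)).
Check whether (¬(store(buf, g, 2*g)[g + 1] = 0 ↔ store(buf, g, 2*g)[g] > -2)) ∧ s = 3 implies it.
Every state satisfying the precondition satisfies the weakest precondition: the implication holds.
Answer: valid


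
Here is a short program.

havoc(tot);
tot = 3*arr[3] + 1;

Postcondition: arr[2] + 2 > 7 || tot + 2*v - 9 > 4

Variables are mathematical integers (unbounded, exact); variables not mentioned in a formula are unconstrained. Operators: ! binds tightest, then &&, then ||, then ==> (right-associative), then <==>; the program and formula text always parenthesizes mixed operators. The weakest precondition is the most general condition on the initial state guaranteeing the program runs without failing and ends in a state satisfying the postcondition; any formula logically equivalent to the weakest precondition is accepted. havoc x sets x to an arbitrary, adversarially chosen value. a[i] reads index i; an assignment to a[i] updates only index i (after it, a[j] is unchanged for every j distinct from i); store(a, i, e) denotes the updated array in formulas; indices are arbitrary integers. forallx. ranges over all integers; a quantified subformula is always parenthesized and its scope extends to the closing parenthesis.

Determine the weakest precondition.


Working backward. After the program, the postcondition arr[2] + 2 > 7 || tot + 2*v - 9 > 4 must hold; in canonical form it is arr[2] > 5 || tot + 2*v > 13.
Before tot := 3*arr[3] + 1: arr[2] > 5 || 3*arr[3] + 2*v > 12
Before havoc tot: arr[2] > 5 || 3*arr[3] + 2*v > 12
Answer: WP = arr[2] > 5 || 3*arr[3] + 2*v > 12


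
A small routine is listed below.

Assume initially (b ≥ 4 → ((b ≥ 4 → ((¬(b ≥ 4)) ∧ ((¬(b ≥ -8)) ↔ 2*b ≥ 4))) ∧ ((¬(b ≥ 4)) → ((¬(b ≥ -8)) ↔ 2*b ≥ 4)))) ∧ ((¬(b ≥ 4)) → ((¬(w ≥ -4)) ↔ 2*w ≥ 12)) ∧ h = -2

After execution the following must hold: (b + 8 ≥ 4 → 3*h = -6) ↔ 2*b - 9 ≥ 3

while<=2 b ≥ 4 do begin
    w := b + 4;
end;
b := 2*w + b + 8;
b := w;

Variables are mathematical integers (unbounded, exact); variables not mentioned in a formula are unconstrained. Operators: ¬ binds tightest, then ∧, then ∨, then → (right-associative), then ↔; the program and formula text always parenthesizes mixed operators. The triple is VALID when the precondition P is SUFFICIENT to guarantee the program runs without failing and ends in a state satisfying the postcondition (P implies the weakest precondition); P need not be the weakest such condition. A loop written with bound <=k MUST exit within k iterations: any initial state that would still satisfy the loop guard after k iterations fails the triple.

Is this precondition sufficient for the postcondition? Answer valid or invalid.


Working backward. After the program, the postcondition (b + 8 ≥ 4 → 3*h = -6) ↔ 2*b - 9 ≥ 3 must hold; in canonical form it is (b ≥ -4 → 3*h = -6) ↔ 2*b ≥ 12.
Before b := w: (w ≥ -4 → 3*h = -6) ↔ 2*w ≥ 12
Before b := 2*w + b + 8: (w ≥ -4 → 3*h = -6) ↔ 2*w ≥ 12
Before the loop (bound <=2), unroll the exhaustion recursion (WP_0 = exit-now case; WP_j = one more guarded iteration, up to j = 2):
  WP_0: (¬(b ≥ 4)) ∧ ((w ≥ -4 → 3*h = -6) ↔ 2*w ≥ 12)
  WP_1: (b ≥ 4 → ((¬(b ≥ 4)) ∧ ((b ≥ -8 → 3*h = -6) ↔ 2*b ≥ 4))) ∧ ((¬(b ≥ 4)) → ((w ≥ -4 → 3*h = -6) ↔ 2*w ≥ 12))
  WP_2: (b ≥ 4 → ((b ≥ 4 → ((¬(b ≥ 4)) ∧ ((b ≥ -8 → 3*h = -6) ↔ 2*b ≥ 4))) ∧ ((¬(b ≥ 4)) → ((b ≥ -8 → 3*h = -6) ↔ 2*b ≥ 4)))) ∧ ((¬(b ≥ 4)) → ((w ≥ -4 → 3*h = -6) ↔ 2*w ≥ 12))
So before the loop: (b ≥ 4 → ((b ≥ 4 → ((¬(b ≥ 4)) ∧ ((b ≥ -8 → 3*h = -6) ↔ 2*b ≥ 4))) ∧ ((¬(b ≥ 4)) → ((b ≥ -8 → 3*h = -6) ↔ 2*b ≥ 4)))) ∧ ((¬(b ≥ 4)) → ((w ≥ -4 → 3*h = -6) ↔ 2*w ≥ 12))
The weakest precondition is (b ≥ 4 → ((b ≥ 4 → ((¬(b ≥ 4)) ∧ ((b ≥ -8 → 3*h = -6) ↔ 2*b ≥ 4))) ∧ ((¬(b ≥ 4)) → ((b ≥ -8 → 3*h = -6) ↔ 2*b ≥ 4)))) ∧ ((¬(b ≥ 4)) → ((w ≥ -4 → 3*h = -6) ↔ 2*w ≥ 12)).
Check whether (b ≥ 4 → ((b ≥ 4 → ((¬(b ≥ 4)) ∧ ((¬(b ≥ -8)) ↔ 2*b ≥ 4))) ∧ ((¬(b ≥ 4)) → ((¬(b ≥ -8)) ↔ 2*b ≥ 4)))) ∧ ((¬(b ≥ 4)) → ((¬(w ≥ -4)) ↔ 2*w ≥ 12)) ∧ h = -2 implies it.
Countermodel: at the initial state b = 3, h = -2, w = -4, the precondition holds but the weakest precondition fails.
Answer: invalid


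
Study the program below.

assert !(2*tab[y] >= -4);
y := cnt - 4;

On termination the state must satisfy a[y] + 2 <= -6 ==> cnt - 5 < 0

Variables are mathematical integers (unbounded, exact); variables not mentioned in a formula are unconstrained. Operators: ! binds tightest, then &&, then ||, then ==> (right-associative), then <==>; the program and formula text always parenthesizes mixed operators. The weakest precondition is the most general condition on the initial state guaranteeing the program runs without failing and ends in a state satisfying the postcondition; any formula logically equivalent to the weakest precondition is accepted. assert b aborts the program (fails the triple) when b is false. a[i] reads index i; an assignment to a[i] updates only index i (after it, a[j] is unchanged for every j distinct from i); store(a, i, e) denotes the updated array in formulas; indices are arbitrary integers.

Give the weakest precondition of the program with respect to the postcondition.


Working backward. After the program, the postcondition a[y] + 2 <= -6 ==> cnt - 5 < 0 must hold; in canonical form it is a[y] <= -8 ==> cnt < 5.
Before y := cnt - 4: a[cnt - 4] <= -8 ==> cnt < 5
Before assert !(2*tab[y] >= -4): (!(2*tab[y] >= -4)) && (a[cnt - 4] <= -8 ==> cnt < 5)
Answer: WP = (!(2*tab[y] >= -4)) && (a[cnt - 4] <= -8 ==> cnt < 5)


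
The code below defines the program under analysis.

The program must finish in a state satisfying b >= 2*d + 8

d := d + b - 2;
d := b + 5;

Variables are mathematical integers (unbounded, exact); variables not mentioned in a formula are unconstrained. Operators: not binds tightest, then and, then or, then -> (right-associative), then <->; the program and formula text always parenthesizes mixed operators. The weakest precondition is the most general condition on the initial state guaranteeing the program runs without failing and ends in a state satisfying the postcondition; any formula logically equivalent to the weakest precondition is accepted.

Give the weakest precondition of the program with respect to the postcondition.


Working backward. After the program, b >= 2*d + 8 must hold.
Before d := b + 5: b <= -18
Before d := d + b - 2: b <= -18
Answer: WP = b <= -18


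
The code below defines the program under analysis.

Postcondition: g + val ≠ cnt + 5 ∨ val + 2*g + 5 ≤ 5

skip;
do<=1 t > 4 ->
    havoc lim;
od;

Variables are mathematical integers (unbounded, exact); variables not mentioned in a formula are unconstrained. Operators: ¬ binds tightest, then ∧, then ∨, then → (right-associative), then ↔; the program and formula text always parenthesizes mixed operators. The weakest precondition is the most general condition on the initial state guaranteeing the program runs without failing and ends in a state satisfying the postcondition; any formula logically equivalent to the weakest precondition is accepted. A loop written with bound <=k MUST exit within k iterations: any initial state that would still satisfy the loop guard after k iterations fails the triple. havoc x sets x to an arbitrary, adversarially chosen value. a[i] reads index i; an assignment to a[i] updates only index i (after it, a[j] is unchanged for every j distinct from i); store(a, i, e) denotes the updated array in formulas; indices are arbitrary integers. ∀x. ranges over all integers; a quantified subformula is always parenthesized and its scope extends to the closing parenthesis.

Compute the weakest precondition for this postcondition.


Working backward. After the program, the postcondition g + val ≠ cnt + 5 ∨ val + 2*g + 5 ≤ 5 must hold; in canonical form it is g + val ≠ cnt + 5 ∨ 2*g + val ≤ 0.
Before the loop (bound <=1), unroll the exhaustion recursion (WP_0 = exit-now case; WP_j = one more guarded iteration, up to j = 1):
  WP_0: (¬(t > 4)) ∧ (g + val ≠ cnt + 5 ∨ 2*g + val ≤ 0)
  WP_1: (t > 4 → ((¬(t > 4)) ∧ (g + val ≠ cnt + 5 ∨ 2*g + val ≤ 0))) ∧ ((¬(t > 4)) → (g + val ≠ cnt + 5 ∨ 2*g + val ≤ 0))
So before the loop: (t > 4 → ((¬(t > 4)) ∧ (g + val ≠ cnt + 5 ∨ 2*g + val ≤ 0))) ∧ ((¬(t > 4)) → (g + val ≠ cnt + 5 ∨ 2*g + val ≤ 0))
Before skip: (t > 4 → ((¬(t > 4)) ∧ (g + val ≠ cnt + 5 ∨ 2*g + val ≤ 0))) ∧ ((¬(t > 4)) → (g + val ≠ cnt + 5 ∨ 2*g + val ≤ 0))
Answer: WP = (t > 4 → ((¬(t > 4)) ∧ (g + val ≠ cnt + 5 ∨ 2*g + val ≤ 0))) ∧ ((¬(t > 4)) → (g + val ≠ cnt + 5 ∨ 2*g + val ≤ 0))


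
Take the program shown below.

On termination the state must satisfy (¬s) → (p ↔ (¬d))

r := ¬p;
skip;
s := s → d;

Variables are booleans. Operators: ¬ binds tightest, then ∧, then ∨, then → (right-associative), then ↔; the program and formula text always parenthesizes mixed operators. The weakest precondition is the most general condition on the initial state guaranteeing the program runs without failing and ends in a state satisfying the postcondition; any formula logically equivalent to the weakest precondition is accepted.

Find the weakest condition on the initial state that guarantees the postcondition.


Working backward. After the program, (¬s) → (p ↔ (¬d)) must hold.
Before s := s → d: (¬(s → d)) → (p ↔ (¬d))
Before skip: (¬(s → d)) → (p ↔ (¬d))
Before r := ¬p: (¬(s → d)) → (p ↔ (¬d))
Answer: WP = (¬(s → d)) → (p ↔ (¬d))


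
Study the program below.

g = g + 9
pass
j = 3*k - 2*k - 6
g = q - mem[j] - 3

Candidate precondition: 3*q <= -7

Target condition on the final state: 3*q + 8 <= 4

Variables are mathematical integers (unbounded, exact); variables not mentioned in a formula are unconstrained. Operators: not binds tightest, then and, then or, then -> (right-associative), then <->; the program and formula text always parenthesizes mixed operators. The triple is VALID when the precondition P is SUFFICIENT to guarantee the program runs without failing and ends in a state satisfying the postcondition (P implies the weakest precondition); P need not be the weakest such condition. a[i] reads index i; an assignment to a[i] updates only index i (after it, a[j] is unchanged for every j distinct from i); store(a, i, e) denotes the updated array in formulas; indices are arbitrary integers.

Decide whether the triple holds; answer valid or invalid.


Working backward. After the program, the postcondition 3*q + 8 <= 4 must hold; in canonical form it is 3*q <= -4.
Before g := q - mem[j] - 3: 3*q <= -4
Before j := 3*k - 2*k - 6: 3*q <= -4
Before skip: 3*q <= -4
Before g := g + 9: 3*q <= -4
The weakest precondition is 3*q <= -4.
Check whether 3*q <= -7 implies it.
Every state satisfying the precondition satisfies the weakest precondition: the implication holds.
Answer: valid


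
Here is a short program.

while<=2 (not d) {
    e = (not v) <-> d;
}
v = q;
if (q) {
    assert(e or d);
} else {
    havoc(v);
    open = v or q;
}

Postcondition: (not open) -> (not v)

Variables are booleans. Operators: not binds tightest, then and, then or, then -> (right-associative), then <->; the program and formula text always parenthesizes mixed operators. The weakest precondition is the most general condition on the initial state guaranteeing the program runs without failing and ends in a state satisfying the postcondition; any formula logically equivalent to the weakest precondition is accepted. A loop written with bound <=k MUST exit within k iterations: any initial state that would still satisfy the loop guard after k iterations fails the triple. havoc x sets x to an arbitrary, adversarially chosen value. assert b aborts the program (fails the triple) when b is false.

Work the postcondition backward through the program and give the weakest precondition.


Working backward. After the program, (not open) -> (not v) must hold.
Then branch requires (e or d) and ((not open) -> (not v)); else branch requires true.
Before the if: q -> ((e or d) and ((not open) -> (not v)))
Before v := q: q -> ((e or d) and ((not open) -> (not q)))
Before the loop (bound <=2), unroll the exhaustion recursion (WP_0 = exit-now case; WP_j = one more guarded iteration, up to j = 2):
  WP_0: d and (q -> ((e or d) and ((not open) -> (not q))))
  WP_1: ((not d) -> (d and (q -> ((((not v) <-> d) or d) and ((not open) -> (not q)))))) and (d -> (q -> ((e or d) and ((not open) -> (not q)))))
  WP_2: ((not d) -> (((not d) -> (d and (q -> ((((not v) <-> d) or d) and ((not open) -> (not q)))))) and (d -> (q -> ((((not v) <-> d) or d) and ((not open) -> (not q))))))) and (d -> (q -> ((e or d) and ((not open) -> (not q)))))
So before the loop: ((not d) -> (((not d) -> (d and (q -> ((((not v) <-> d) or d) and ((not open) -> (not q)))))) and (d -> (q -> ((((not v) <-> d) or d) and ((not open) -> (not q))))))) and (d -> (q -> ((e or d) and ((not open) -> (not q)))))
Answer: WP = ((not d) -> (((not d) -> (d and (q -> ((((not v) <-> d) or d) and ((not open) -> (not q)))))) and (d -> (q -> ((((not v) <-> d) or d) and ((not open) -> (not q))))))) and (d -> (q -> ((e or d) and ((not open) -> (not q)))))


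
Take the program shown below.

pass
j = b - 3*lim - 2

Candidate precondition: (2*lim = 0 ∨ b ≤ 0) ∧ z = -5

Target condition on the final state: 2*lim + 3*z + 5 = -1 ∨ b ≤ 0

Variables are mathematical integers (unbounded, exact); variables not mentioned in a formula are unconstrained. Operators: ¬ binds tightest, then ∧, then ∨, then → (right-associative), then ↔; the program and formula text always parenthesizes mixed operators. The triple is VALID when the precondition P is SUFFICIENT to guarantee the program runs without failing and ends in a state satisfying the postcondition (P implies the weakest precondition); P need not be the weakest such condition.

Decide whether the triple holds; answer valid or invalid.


Working backward. After the program, the postcondition 2*lim + 3*z + 5 = -1 ∨ b ≤ 0 must hold; in canonical form it is 2*lim + 3*z = -6 ∨ b ≤ 0.
Before j := b - 3*lim - 2: 2*lim + 3*z = -6 ∨ b ≤ 0
Before skip: 2*lim + 3*z = -6 ∨ b ≤ 0
The weakest precondition is 2*lim + 3*z = -6 ∨ b ≤ 0.
Check whether (2*lim = 0 ∨ b ≤ 0) ∧ z = -5 implies it.
Countermodel: at the initial state b = 1, lim = 0, z = -5, the precondition holds but the weakest precondition fails.
Answer: invalid
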